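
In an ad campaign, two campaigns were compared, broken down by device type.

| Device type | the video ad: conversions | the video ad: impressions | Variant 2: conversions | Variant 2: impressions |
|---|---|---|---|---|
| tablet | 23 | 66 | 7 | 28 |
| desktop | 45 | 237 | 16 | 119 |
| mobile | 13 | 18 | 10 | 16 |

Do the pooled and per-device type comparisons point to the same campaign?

Yes

Tablet: the video ad 23/66 = 34.8%, Variant 2 7/28 = 25.0% → the video ad
Desktop: the video ad 45/237 = 19.0%, Variant 2 16/119 = 13.4% → the video ad
Mobile: the video ad 13/18 = 72.2%, Variant 2 10/16 = 62.5% → the video ad
Overall: the video ad 81/321 = 25.2%, Variant 2 33/163 = 20.2% → the video ad
The video ad wins overall and in every device group — no reversal.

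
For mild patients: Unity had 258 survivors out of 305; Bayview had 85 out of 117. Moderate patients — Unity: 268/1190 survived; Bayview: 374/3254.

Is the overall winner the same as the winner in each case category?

Yes

Mild: Unity 258/305 = 84.6%, Bayview 85/117 = 72.6% → Unity
Moderate: Unity 268/1190 = 22.5%, Bayview 374/3254 = 11.5% → Unity
Overall: Unity 526/1495 = 35.2%, Bayview 459/3371 = 13.6% → Unity
Unity wins overall and in every case group — no reversal.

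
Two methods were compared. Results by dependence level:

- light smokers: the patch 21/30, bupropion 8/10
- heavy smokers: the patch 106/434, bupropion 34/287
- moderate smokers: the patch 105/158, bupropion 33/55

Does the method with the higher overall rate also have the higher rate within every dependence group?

No

Light smokers: the patch 21/30 = 70.0%, bupropion 8/10 = 80.0% → bupropion
Heavy smokers: the patch 106/434 = 24.4%, bupropion 34/287 = 11.8% → the patch
Moderate smokers: the patch 105/158 = 66.5%, bupropion 33/55 = 60.0% → the patch
Overall: the patch 232/622 = 37.3%, bupropion 75/352 = 21.3% → the patch
Neither sweeps: the patch wins 2 of 3 groups, bupropion wins 1. The patch wins overall but not every group — no Simpson reversal.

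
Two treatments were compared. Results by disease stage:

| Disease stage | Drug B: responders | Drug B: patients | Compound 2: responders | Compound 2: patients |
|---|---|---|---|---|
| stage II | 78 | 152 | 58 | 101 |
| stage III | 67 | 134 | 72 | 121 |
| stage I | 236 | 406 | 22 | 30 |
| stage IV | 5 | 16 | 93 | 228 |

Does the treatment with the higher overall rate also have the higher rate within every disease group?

Stage II: Drug B 78/152 = 51.3%, Compound 2 58/101 = 57.4% → Compound 2
Stage III: Drug B 67/134 = 50.0%, Compound 2 72/121 = 59.5% → Compound 2
Stage I: Drug B 236/406 = 58.1%, Compound 2 22/30 = 73.3% → Compound 2
Stage IV: Drug B 5/16 = 31.2%, Compound 2 93/228 = 40.8% → Compound 2
Overall: Drug B 386/708 = 54.5%, Compound 2 245/480 = 51.0% → Drug B
Compound 2 wins each disease group but Drug B wins overall — the comparison reverses. Compound 2's patients skew toward stage IV, which has a lower base rate.

No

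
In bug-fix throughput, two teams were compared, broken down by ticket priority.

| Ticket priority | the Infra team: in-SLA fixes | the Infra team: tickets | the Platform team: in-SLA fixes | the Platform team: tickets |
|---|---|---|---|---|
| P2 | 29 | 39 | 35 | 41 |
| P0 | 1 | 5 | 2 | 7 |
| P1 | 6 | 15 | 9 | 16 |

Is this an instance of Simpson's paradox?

No

P2: the Infra team 29/39 = 74.4%, the Platform team 35/41 = 85.4% → the Platform team
P0: the Infra team 1/5 = 20.0%, the Platform team 2/7 = 28.6% → the Platform team
P1: the Infra team 6/15 = 40.0%, the Platform team 9/16 = 56.2% → the Platform team
Overall: the Infra team 36/59 = 61.0%, the Platform team 46/64 = 71.9% → the Platform team
The Platform team wins overall and in every ticket group — no reversal.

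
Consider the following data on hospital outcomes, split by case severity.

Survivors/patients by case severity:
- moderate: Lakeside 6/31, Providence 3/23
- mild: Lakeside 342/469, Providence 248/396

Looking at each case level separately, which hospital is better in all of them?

Moderate: Lakeside 6/31 = 19.4%, Providence 3/23 = 13.0% → Lakeside
Mild: Lakeside 342/469 = 72.9%, Providence 248/396 = 62.6% → Lakeside
Lakeside has the higher rate in both groups.

Lakeside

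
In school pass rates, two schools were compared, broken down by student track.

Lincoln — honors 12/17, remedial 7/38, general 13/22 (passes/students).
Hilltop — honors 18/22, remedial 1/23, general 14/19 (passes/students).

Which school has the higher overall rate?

Hilltop

Honors: Lincoln 12/17 = 70.6%, Hilltop 18/22 = 81.8% → Hilltop
Remedial: Lincoln 7/38 = 18.4%, Hilltop 1/23 = 4.3% → Lincoln
General: Lincoln 13/22 = 59.1%, Hilltop 14/19 = 73.7% → Hilltop
Overall: Lincoln 32/77 = 41.6%, Hilltop 33/64 = 51.6% → Hilltop
(Neither sweeps every student group, but Hilltop has the higher pooled rate.)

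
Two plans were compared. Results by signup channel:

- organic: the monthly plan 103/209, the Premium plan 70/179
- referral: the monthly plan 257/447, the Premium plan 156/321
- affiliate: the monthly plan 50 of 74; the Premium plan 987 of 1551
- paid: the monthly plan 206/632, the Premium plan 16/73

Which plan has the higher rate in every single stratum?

Organic: the monthly plan 103/209 = 49.3%, the Premium plan 70/179 = 39.1% → the monthly plan
Referral: the monthly plan 257/447 = 57.5%, the Premium plan 156/321 = 48.6% → the monthly plan
Affiliate: the monthly plan 50/74 = 67.6%, the Premium plan 987/1551 = 63.6% → the monthly plan
Paid: the monthly plan 206/632 = 32.6%, the Premium plan 16/73 = 21.9% → the monthly plan
The monthly plan has the higher rate in all 4 groups.

the monthly plan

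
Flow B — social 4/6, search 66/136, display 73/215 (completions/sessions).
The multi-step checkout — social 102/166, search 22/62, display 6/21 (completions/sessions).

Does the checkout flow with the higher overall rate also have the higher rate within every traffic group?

No

Social: Flow B 4/6 = 66.7%, the multi-step checkout 102/166 = 61.4% → Flow B
Search: Flow B 66/136 = 48.5%, the multi-step checkout 22/62 = 35.5% → Flow B
Display: Flow B 73/215 = 34.0%, the multi-step checkout 6/21 = 28.6% → Flow B
Overall: Flow B 143/357 = 40.1%, the multi-step checkout 130/249 = 52.2% → the multi-step checkout
Flow B wins each traffic group but the multi-step checkout wins overall — the comparison reverses. Flow B's sessions skew toward display, which has a lower base rate.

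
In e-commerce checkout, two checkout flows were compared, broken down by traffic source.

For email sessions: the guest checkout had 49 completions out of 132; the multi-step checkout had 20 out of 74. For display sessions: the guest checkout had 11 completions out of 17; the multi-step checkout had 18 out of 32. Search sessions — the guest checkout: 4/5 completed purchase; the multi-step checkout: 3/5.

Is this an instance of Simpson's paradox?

Email: the guest checkout 49/132 = 37.1%, the multi-step checkout 20/74 = 27.0% → the guest checkout
Display: the guest checkout 11/17 = 64.7%, the multi-step checkout 18/32 = 56.2% → the guest checkout
Search: the guest checkout 4/5 = 80.0%, the multi-step checkout 3/5 = 60.0% → the guest checkout
Overall: the guest checkout 64/154 = 41.6%, the multi-step checkout 41/111 = 36.9% → the guest checkout
The guest checkout wins overall and in every traffic group — no reversal.

No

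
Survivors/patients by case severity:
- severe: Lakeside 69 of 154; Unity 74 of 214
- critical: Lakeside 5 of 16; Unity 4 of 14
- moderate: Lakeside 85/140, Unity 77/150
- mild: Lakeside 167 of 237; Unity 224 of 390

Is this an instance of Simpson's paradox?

Severe: Lakeside 69/154 = 44.8%, Unity 74/214 = 34.6% → Lakeside
Critical: Lakeside 5/16 = 31.2%, Unity 4/14 = 28.6% → Lakeside
Moderate: Lakeside 85/140 = 60.7%, Unity 77/150 = 51.3% → Lakeside
Mild: Lakeside 167/237 = 70.5%, Unity 224/390 = 57.4% → Lakeside
Overall: Lakeside 326/547 = 59.6%, Unity 379/768 = 49.3% → Lakeside
Lakeside wins overall and in every case group — no reversal.

No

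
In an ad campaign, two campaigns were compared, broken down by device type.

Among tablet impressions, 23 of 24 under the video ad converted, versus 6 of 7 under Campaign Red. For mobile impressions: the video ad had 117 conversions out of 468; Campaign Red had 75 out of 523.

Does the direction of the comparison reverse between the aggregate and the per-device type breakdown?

Tablet: the video ad 23/24 = 95.8%, Campaign Red 6/7 = 85.7% → the video ad
Mobile: the video ad 117/468 = 25.0%, Campaign Red 75/523 = 14.3% → the video ad
Overall: the video ad 140/492 = 28.5%, Campaign Red 81/530 = 15.3% → the video ad
The video ad wins overall and in every device group — no reversal.

No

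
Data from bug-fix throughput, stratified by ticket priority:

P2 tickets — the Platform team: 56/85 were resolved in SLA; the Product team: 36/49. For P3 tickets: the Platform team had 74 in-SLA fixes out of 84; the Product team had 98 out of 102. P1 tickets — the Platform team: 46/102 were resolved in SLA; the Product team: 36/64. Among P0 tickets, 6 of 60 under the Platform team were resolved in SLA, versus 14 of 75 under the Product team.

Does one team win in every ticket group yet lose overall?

No

P2: the Platform team 56/85 = 65.9%, the Product team 36/49 = 73.5% → the Product team
P3: the Platform team 74/84 = 88.1%, the Product team 98/102 = 96.1% → the Product team
P1: the Platform team 46/102 = 45.1%, the Product team 36/64 = 56.2% → the Product team
P0: the Platform team 6/60 = 10.0%, the Product team 14/75 = 18.7% → the Product team
Overall: the Platform team 182/331 = 55.0%, the Product team 184/290 = 63.4% → the Product team
The Product team wins overall and in every ticket group — no reversal.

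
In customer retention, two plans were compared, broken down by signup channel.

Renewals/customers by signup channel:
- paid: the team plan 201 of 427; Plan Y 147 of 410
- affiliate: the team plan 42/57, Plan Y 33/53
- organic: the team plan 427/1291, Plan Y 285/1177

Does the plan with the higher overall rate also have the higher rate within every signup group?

Paid: the team plan 201/427 = 47.1%, Plan Y 147/410 = 35.9% → the team plan
Affiliate: the team plan 42/57 = 73.7%, Plan Y 33/53 = 62.3% → the team plan
Organic: the team plan 427/1291 = 33.1%, Plan Y 285/1177 = 24.2% → the team plan
Overall: the team plan 670/1775 = 37.7%, Plan Y 465/1640 = 28.4% → the team plan
The team plan wins overall and in every signup group — no reversal.

Yes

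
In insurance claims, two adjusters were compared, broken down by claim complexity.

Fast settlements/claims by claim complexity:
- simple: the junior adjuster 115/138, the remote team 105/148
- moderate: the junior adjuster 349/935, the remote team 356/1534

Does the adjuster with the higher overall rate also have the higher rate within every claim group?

Yes

Simple: the junior adjuster 115/138 = 83.3%, the remote team 105/148 = 70.9% → the junior adjuster
Moderate: the junior adjuster 349/935 = 37.3%, the remote team 356/1534 = 23.2% → the junior adjuster
Overall: the junior adjuster 464/1073 = 43.2%, the remote team 461/1682 = 27.4% → the junior adjuster
The junior adjuster wins overall and in every claim group — no reversal.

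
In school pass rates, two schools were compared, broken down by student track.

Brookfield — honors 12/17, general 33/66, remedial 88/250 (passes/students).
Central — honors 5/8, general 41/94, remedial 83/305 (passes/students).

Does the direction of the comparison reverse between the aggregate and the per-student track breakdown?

No

Honors: Brookfield 12/17 = 70.6%, Central 5/8 = 62.5% → Brookfield
General: Brookfield 33/66 = 50.0%, Central 41/94 = 43.6% → Brookfield
Remedial: Brookfield 88/250 = 35.2%, Central 83/305 = 27.2% → Brookfield
Overall: Brookfield 133/333 = 39.9%, Central 129/407 = 31.7% → Brookfield
Brookfield wins overall and in every student group — no reversal.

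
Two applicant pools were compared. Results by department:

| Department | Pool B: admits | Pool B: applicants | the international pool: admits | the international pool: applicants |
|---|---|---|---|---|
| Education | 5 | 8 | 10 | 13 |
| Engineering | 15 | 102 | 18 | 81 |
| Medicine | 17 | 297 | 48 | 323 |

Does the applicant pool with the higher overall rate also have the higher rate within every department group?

Education: Pool B 5/8 = 62.5%, the international pool 10/13 = 76.9% → the international pool
Engineering: Pool B 15/102 = 14.7%, the international pool 18/81 = 22.2% → the international pool
Medicine: Pool B 17/297 = 5.7%, the international pool 48/323 = 14.9% → the international pool
Overall: Pool B 37/407 = 9.1%, the international pool 76/417 = 18.2% → the international pool
The international pool wins overall and in every department group — no reversal.

Yes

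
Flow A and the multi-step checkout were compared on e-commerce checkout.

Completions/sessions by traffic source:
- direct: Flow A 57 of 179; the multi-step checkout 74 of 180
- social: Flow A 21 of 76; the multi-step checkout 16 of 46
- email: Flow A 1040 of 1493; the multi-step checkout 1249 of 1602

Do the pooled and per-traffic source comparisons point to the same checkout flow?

Yes

Direct: Flow A 57/179 = 31.8%, the multi-step checkout 74/180 = 41.1% → the multi-step checkout
Social: Flow A 21/76 = 27.6%, the multi-step checkout 16/46 = 34.8% → the multi-step checkout
Email: Flow A 1040/1493 = 69.7%, the multi-step checkout 1249/1602 = 78.0% → the multi-step checkout
Overall: Flow A 1118/1748 = 64.0%, the multi-step checkout 1339/1828 = 73.2% → the multi-step checkout
The multi-step checkout wins overall and in every traffic group — no reversal.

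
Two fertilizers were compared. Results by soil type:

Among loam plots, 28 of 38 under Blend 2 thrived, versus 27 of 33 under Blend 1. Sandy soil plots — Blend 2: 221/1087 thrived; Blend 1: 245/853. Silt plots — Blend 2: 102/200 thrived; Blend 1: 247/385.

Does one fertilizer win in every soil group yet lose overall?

No

Loam: Blend 2 28/38 = 73.7%, Blend 1 27/33 = 81.8% → Blend 1
Sandy soil: Blend 2 221/1087 = 20.3%, Blend 1 245/853 = 28.7% → Blend 1
Silt: Blend 2 102/200 = 51.0%, Blend 1 247/385 = 64.2% → Blend 1
Overall: Blend 2 351/1325 = 26.5%, Blend 1 519/1271 = 40.8% → Blend 1
Blend 1 wins overall and in every soil group — no reversal.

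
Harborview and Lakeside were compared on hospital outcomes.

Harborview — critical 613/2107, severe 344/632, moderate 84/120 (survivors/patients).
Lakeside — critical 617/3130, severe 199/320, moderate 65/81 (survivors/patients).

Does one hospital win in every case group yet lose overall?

No

Critical: Harborview 613/2107 = 29.1%, Lakeside 617/3130 = 19.7% → Harborview
Severe: Harborview 344/632 = 54.4%, Lakeside 199/320 = 62.2% → Lakeside
Moderate: Harborview 84/120 = 70.0%, Lakeside 65/81 = 80.2% → Lakeside
Overall: Harborview 1041/2859 = 36.4%, Lakeside 881/3531 = 25.0% → Harborview
Neither sweeps: Harborview wins 1 of 3 groups, Lakeside wins 2. Harborview wins overall but not every group — no Simpson reversal.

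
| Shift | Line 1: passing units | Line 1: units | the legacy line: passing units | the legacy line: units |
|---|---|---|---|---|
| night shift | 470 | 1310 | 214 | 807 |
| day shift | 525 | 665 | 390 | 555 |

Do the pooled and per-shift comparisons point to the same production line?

Night shift: Line 1 470/1310 = 35.9%, the legacy line 214/807 = 26.5% → Line 1
Day shift: Line 1 525/665 = 78.9%, the legacy line 390/555 = 70.3% → Line 1
Overall: Line 1 995/1975 = 50.4%, the legacy line 604/1362 = 44.3% → Line 1
Line 1 wins overall and in every shift group — no reversal.

Yes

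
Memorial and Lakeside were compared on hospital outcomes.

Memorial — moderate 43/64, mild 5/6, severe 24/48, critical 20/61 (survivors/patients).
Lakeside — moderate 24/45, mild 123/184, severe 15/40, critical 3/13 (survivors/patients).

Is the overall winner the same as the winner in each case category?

No

Moderate: Memorial 43/64 = 67.2%, Lakeside 24/45 = 53.3% → Memorial
Mild: Memorial 5/6 = 83.3%, Lakeside 123/184 = 66.8% → Memorial
Severe: Memorial 24/48 = 50.0%, Lakeside 15/40 = 37.5% → Memorial
Critical: Memorial 20/61 = 32.8%, Lakeside 3/13 = 23.1% → Memorial
Overall: Memorial 92/179 = 51.4%, Lakeside 165/282 = 58.5% → Lakeside
Memorial wins each case group but Lakeside wins overall — the comparison reverses. Memorial's patients skew toward critical, which has a lower base rate.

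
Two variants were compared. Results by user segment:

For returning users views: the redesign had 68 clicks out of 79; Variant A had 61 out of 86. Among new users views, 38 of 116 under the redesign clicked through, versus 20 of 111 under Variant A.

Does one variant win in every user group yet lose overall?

Returning users: the redesign 68/79 = 86.1%, Variant A 61/86 = 70.9% → the redesign
New users: the redesign 38/116 = 32.8%, Variant A 20/111 = 18.0% → the redesign
Overall: the redesign 106/195 = 54.4%, Variant A 81/197 = 41.1% → the redesign
The redesign wins overall and in every user group — no reversal.

No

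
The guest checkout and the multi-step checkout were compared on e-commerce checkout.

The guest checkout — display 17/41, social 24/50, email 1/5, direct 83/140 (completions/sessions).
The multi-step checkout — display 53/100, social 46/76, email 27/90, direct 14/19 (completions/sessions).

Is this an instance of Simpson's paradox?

Yes

Display: the guest checkout 17/41 = 41.5%, the multi-step checkout 53/100 = 53.0% → the multi-step checkout
Social: the guest checkout 24/50 = 48.0%, the multi-step checkout 46/76 = 60.5% → the multi-step checkout
Email: the guest checkout 1/5 = 20.0%, the multi-step checkout 27/90 = 30.0% → the multi-step checkout
Direct: the guest checkout 83/140 = 59.3%, the multi-step checkout 14/19 = 73.7% → the multi-step checkout
Overall: the guest checkout 125/236 = 53.0%, the multi-step checkout 140/285 = 49.1% → the guest checkout
The multi-step checkout wins each traffic group but the guest checkout wins overall — the comparison reverses. The multi-step checkout's sessions skew toward email, which has a lower base rate.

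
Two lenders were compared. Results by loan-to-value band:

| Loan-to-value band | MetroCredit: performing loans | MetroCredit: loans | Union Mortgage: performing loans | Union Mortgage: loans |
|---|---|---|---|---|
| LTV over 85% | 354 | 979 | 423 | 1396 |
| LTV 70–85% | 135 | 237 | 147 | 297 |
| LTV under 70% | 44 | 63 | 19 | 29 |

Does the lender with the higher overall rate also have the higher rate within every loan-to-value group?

Yes

LTV over 85%: MetroCredit 354/979 = 36.2%, Union Mortgage 423/1396 = 30.3% → MetroCredit
LTV 70–85%: MetroCredit 135/237 = 57.0%, Union Mortgage 147/297 = 49.5% → MetroCredit
LTV under 70%: MetroCredit 44/63 = 69.8%, Union Mortgage 19/29 = 65.5% → MetroCredit
Overall: MetroCredit 533/1279 = 41.7%, Union Mortgage 589/1722 = 34.2% → MetroCredit
MetroCredit wins overall and in every loan-to-value group — no reversal.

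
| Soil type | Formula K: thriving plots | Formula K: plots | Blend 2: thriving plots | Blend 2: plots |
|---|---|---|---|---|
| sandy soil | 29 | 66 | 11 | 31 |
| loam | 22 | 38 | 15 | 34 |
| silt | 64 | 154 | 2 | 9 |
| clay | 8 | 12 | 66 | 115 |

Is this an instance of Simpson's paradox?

Yes

Sandy soil: Formula K 29/66 = 43.9%, Blend 2 11/31 = 35.5% → Formula K
Loam: Formula K 22/38 = 57.9%, Blend 2 15/34 = 44.1% → Formula K
Silt: Formula K 64/154 = 41.6%, Blend 2 2/9 = 22.2% → Formula K
Clay: Formula K 8/12 = 66.7%, Blend 2 66/115 = 57.4% → Formula K
Overall: Formula K 123/270 = 45.6%, Blend 2 94/189 = 49.7% → Blend 2
Formula K wins each soil group but Blend 2 wins overall — the comparison reverses. Formula K's plots skew toward silt, which has a lower base rate.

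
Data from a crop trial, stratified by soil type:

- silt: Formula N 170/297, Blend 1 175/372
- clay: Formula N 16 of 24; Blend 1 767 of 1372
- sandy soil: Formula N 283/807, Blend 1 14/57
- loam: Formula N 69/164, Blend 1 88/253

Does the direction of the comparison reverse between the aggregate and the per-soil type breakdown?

Yes

Silt: Formula N 170/297 = 57.2%, Blend 1 175/372 = 47.0% → Formula N
Clay: Formula N 16/24 = 66.7%, Blend 1 767/1372 = 55.9% → Formula N
Sandy soil: Formula N 283/807 = 35.1%, Blend 1 14/57 = 24.6% → Formula N
Loam: Formula N 69/164 = 42.1%, Blend 1 88/253 = 34.8% → Formula N
Overall: Formula N 538/1292 = 41.6%, Blend 1 1044/2054 = 50.8% → Blend 1
Formula N wins each soil group but Blend 1 wins overall — the comparison reverses. Formula N's plots skew toward sandy soil, which has a lower base rate.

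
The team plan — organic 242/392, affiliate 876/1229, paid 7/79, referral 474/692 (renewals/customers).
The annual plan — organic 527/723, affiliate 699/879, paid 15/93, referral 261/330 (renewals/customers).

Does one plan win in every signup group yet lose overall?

Organic: the team plan 242/392 = 61.7%, the annual plan 527/723 = 72.9% → the annual plan
Affiliate: the team plan 876/1229 = 71.3%, the annual plan 699/879 = 79.5% → the annual plan
Paid: the team plan 7/79 = 8.9%, the annual plan 15/93 = 16.1% → the annual plan
Referral: the team plan 474/692 = 68.5%, the annual plan 261/330 = 79.1% → the annual plan
Overall: the team plan 1599/2392 = 66.8%, the annual plan 1502/2025 = 74.2% → the annual plan
The annual plan wins overall and in every signup group — no reversal.

No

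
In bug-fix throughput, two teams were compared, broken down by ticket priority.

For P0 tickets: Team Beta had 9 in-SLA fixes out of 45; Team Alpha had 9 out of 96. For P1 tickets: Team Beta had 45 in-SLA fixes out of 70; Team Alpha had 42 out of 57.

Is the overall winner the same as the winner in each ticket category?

No

P0: Team Beta 9/45 = 20.0%, Team Alpha 9/96 = 9.4% → Team Beta
P1: Team Beta 45/70 = 64.3%, Team Alpha 42/57 = 73.7% → Team Alpha
Overall: Team Beta 54/115 = 47.0%, Team Alpha 51/153 = 33.3% → Team Beta
Neither sweeps: Team Beta wins 1 of 2 groups, Team Alpha wins 1. Team Beta wins overall but not every group — no Simpson reversal.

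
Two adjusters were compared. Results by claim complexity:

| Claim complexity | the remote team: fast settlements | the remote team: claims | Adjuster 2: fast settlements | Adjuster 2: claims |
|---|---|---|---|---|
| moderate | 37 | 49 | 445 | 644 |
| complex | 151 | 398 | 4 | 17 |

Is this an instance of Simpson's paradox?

Moderate: the remote team 37/49 = 75.5%, Adjuster 2 445/644 = 69.1% → the remote team
Complex: the remote team 151/398 = 37.9%, Adjuster 2 4/17 = 23.5% → the remote team
Overall: the remote team 188/447 = 42.1%, Adjuster 2 449/661 = 67.9% → Adjuster 2
The remote team wins each claim group but Adjuster 2 wins overall — the comparison reverses. The remote team's claims skew toward complex, which has a lower base rate.

Yes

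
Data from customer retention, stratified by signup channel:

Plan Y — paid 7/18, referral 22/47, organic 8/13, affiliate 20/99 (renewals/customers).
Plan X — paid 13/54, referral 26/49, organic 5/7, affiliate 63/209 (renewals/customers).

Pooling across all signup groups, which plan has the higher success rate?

Plan X

Paid: Plan Y 7/18 = 38.9%, Plan X 13/54 = 24.1% → Plan Y
Referral: Plan Y 22/47 = 46.8%, Plan X 26/49 = 53.1% → Plan X
Organic: Plan Y 8/13 = 61.5%, Plan X 5/7 = 71.4% → Plan X
Affiliate: Plan Y 20/99 = 20.2%, Plan X 63/209 = 30.1% → Plan X
Overall: Plan Y 57/177 = 32.2%, Plan X 107/319 = 33.5% → Plan X
(Neither sweeps every signup group, but Plan X has the higher pooled rate.)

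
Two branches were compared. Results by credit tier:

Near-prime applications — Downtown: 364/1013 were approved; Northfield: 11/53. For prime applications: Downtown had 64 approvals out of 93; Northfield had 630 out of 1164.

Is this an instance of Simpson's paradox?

Yes

Near-prime: Downtown 364/1013 = 35.9%, Northfield 11/53 = 20.8% → Downtown
Prime: Downtown 64/93 = 68.8%, Northfield 630/1164 = 54.1% → Downtown
Overall: Downtown 428/1106 = 38.7%, Northfield 641/1217 = 52.7% → Northfield
Downtown wins each credit group but Northfield wins overall — the comparison reverses. Downtown's applications skew toward near-prime, which has a lower base rate.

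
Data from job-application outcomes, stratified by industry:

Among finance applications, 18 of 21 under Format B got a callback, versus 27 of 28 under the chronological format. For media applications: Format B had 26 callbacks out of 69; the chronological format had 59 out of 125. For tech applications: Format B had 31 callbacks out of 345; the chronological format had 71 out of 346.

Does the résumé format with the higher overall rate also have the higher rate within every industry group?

Finance: Format B 18/21 = 85.7%, the chronological format 27/28 = 96.4% → the chronological format
Media: Format B 26/69 = 37.7%, the chronological format 59/125 = 47.2% → the chronological format
Tech: Format B 31/345 = 9.0%, the chronological format 71/346 = 20.5% → the chronological format
Overall: Format B 75/435 = 17.2%, the chronological format 157/499 = 31.5% → the chronological format
The chronological format wins overall and in every industry group — no reversal.

Yes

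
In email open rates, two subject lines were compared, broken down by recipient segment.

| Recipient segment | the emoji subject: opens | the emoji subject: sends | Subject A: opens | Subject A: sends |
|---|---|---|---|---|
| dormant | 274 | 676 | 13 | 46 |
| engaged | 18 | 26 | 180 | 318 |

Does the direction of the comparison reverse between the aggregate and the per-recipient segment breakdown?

Yes

Dormant: the emoji subject 274/676 = 40.5%, Subject A 13/46 = 28.3% → the emoji subject
Engaged: the emoji subject 18/26 = 69.2%, Subject A 180/318 = 56.6% → the emoji subject
Overall: the emoji subject 292/702 = 41.6%, Subject A 193/364 = 53.0% → Subject A
The emoji subject wins each recipient group but Subject A wins overall — the comparison reverses. The emoji subject's sends skew toward dormant, which has a lower base rate.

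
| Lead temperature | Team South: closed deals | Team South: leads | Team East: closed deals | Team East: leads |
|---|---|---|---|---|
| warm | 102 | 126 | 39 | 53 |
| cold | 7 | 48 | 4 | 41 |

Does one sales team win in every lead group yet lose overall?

Warm: Team South 102/126 = 81.0%, Team East 39/53 = 73.6% → Team South
Cold: Team South 7/48 = 14.6%, Team East 4/41 = 9.8% → Team South
Overall: Team South 109/174 = 62.6%, Team East 43/94 = 45.7% → Team South
Team South wins overall and in every lead group — no reversal.

No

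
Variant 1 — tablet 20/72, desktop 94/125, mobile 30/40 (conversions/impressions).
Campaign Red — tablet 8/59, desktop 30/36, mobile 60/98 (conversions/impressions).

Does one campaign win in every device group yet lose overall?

No

Tablet: Variant 1 20/72 = 27.8%, Campaign Red 8/59 = 13.6% → Variant 1
Desktop: Variant 1 94/125 = 75.2%, Campaign Red 30/36 = 83.3% → Campaign Red
Mobile: Variant 1 30/40 = 75.0%, Campaign Red 60/98 = 61.2% → Variant 1
Overall: Variant 1 144/237 = 60.8%, Campaign Red 98/193 = 50.8% → Variant 1
Neither sweeps: Variant 1 wins 2 of 3 groups, Campaign Red wins 1. Variant 1 wins overall but not every group — no Simpson reversal.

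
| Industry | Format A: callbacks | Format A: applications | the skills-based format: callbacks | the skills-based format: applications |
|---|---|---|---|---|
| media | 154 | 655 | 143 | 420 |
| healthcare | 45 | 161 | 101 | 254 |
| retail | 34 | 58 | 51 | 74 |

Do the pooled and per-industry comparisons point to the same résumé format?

Yes

Media: Format A 154/655 = 23.5%, the skills-based format 143/420 = 34.0% → the skills-based format
Healthcare: Format A 45/161 = 28.0%, the skills-based format 101/254 = 39.8% → the skills-based format
Retail: Format A 34/58 = 58.6%, the skills-based format 51/74 = 68.9% → the skills-based format
Overall: Format A 233/874 = 26.7%, the skills-based format 295/748 = 39.4% → the skills-based format
The skills-based format wins overall and in every industry group — no reversal.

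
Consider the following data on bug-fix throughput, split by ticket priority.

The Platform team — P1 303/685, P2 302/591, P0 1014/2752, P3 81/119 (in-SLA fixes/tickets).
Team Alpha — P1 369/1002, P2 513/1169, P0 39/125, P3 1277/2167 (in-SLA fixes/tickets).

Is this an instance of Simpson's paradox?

Yes

P1: the Platform team 303/685 = 44.2%, Team Alpha 369/1002 = 36.8% → the Platform team
P2: the Platform team 302/591 = 51.1%, Team Alpha 513/1169 = 43.9% → the Platform team
P0: the Platform team 1014/2752 = 36.8%, Team Alpha 39/125 = 31.2% → the Platform team
P3: the Platform team 81/119 = 68.1%, Team Alpha 1277/2167 = 58.9% → the Platform team
Overall: the Platform team 1700/4147 = 41.0%, Team Alpha 2198/4463 = 49.2% → Team Alpha
The Platform team wins each ticket group but Team Alpha wins overall — the comparison reverses. The Platform team's tickets skew toward P0, which has a lower base rate.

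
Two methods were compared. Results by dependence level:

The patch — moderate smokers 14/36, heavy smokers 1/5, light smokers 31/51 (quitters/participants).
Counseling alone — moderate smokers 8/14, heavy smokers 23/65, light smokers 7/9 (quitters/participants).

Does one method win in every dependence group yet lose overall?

Yes

Moderate smokers: the patch 14/36 = 38.9%, counseling alone 8/14 = 57.1% → counseling alone
Heavy smokers: the patch 1/5 = 20.0%, counseling alone 23/65 = 35.4% → counseling alone
Light smokers: the patch 31/51 = 60.8%, counseling alone 7/9 = 77.8% → counseling alone
Overall: the patch 46/92 = 50.0%, counseling alone 38/88 = 43.2% → the patch
Counseling alone wins each dependence group but the patch wins overall — the comparison reverses. Counseling alone's participants skew toward heavy smokers, which has a lower base rate.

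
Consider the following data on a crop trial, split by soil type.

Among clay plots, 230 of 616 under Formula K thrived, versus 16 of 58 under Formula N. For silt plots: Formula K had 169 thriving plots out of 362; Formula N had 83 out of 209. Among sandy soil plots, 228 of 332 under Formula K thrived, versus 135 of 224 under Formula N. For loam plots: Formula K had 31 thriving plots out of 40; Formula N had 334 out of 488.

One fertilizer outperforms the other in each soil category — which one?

Formula K

Clay: Formula K 230/616 = 37.3%, Formula N 16/58 = 27.6% → Formula K
Silt: Formula K 169/362 = 46.7%, Formula N 83/209 = 39.7% → Formula K
Sandy soil: Formula K 228/332 = 68.7%, Formula N 135/224 = 60.3% → Formula K
Loam: Formula K 31/40 = 77.5%, Formula N 334/488 = 68.4% → Formula K
Formula K has the higher rate in all 4 groups.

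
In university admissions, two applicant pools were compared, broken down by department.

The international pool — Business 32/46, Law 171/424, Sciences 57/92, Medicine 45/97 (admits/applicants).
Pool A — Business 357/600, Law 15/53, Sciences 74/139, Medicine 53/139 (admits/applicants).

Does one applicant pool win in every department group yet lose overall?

Yes

Business: the international pool 32/46 = 69.6%, Pool A 357/600 = 59.5% → the international pool
Law: the international pool 171/424 = 40.3%, Pool A 15/53 = 28.3% → the international pool
Sciences: the international pool 57/92 = 62.0%, Pool A 74/139 = 53.2% → the international pool
Medicine: the international pool 45/97 = 46.4%, Pool A 53/139 = 38.1% → the international pool
Overall: the international pool 305/659 = 46.3%, Pool A 499/931 = 53.6% → Pool A
The international pool wins each department group but Pool A wins overall — the comparison reverses. The international pool's applicants skew toward Law, which has a lower base rate.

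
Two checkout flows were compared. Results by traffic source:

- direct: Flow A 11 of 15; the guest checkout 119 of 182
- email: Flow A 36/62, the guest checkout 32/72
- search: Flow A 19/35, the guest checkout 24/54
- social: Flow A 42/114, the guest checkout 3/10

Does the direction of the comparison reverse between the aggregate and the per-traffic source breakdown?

Yes

Direct: Flow A 11/15 = 73.3%, the guest checkout 119/182 = 65.4% → Flow A
Email: Flow A 36/62 = 58.1%, the guest checkout 32/72 = 44.4% → Flow A
Search: Flow A 19/35 = 54.3%, the guest checkout 24/54 = 44.4% → Flow A
Social: Flow A 42/114 = 36.8%, the guest checkout 3/10 = 30.0% → Flow A
Overall: Flow A 108/226 = 47.8%, the guest checkout 178/318 = 56.0% → the guest checkout
Flow A wins each traffic group but the guest checkout wins overall — the comparison reverses. Flow A's sessions skew toward social, which has a lower base rate.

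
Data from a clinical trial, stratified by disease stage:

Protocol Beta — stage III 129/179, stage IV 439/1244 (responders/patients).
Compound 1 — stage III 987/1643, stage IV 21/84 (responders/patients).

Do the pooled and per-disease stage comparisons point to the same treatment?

Stage III: Protocol Beta 129/179 = 72.1%, Compound 1 987/1643 = 60.1% → Protocol Beta
Stage IV: Protocol Beta 439/1244 = 35.3%, Compound 1 21/84 = 25.0% → Protocol Beta
Overall: Protocol Beta 568/1423 = 39.9%, Compound 1 1008/1727 = 58.4% → Compound 1
Protocol Beta wins each disease group but Compound 1 wins overall — the comparison reverses. Protocol Beta's patients skew toward stage IV, which has a lower base rate.

No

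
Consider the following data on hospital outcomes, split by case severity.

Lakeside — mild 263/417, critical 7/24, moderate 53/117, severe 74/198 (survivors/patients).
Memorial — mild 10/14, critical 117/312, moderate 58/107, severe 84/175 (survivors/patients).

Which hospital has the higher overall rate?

Lakeside

Mild: Lakeside 263/417 = 63.1%, Memorial 10/14 = 71.4% → Memorial
Critical: Lakeside 7/24 = 29.2%, Memorial 117/312 = 37.5% → Memorial
Moderate: Lakeside 53/117 = 45.3%, Memorial 58/107 = 54.2% → Memorial
Severe: Lakeside 74/198 = 37.4%, Memorial 84/175 = 48.0% → Memorial
Overall: Lakeside 397/756 = 52.5%, Memorial 269/608 = 44.2% → Lakeside
(Memorial wins every case group but Lakeside wins overall — Memorial's patients skew toward the low-rate critical group.)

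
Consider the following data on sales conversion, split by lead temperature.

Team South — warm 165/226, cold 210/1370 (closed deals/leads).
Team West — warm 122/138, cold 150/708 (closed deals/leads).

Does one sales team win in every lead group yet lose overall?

Warm: Team South 165/226 = 73.0%, Team West 122/138 = 88.4% → Team West
Cold: Team South 210/1370 = 15.3%, Team West 150/708 = 21.2% → Team West
Overall: Team South 375/1596 = 23.5%, Team West 272/846 = 32.2% → Team West
Team West wins overall and in every lead group — no reversal.

No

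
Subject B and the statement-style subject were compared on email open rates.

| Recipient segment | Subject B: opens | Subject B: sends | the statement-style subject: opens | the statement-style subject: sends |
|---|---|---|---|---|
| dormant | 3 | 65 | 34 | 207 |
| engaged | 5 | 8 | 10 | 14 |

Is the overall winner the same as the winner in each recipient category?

Dormant: Subject B 3/65 = 4.6%, the statement-style subject 34/207 = 16.4% → the statement-style subject
Engaged: Subject B 5/8 = 62.5%, the statement-style subject 10/14 = 71.4% → the statement-style subject
Overall: Subject B 8/73 = 11.0%, the statement-style subject 44/221 = 19.9% → the statement-style subject
The statement-style subject wins overall and in every recipient group — no reversal.

Yes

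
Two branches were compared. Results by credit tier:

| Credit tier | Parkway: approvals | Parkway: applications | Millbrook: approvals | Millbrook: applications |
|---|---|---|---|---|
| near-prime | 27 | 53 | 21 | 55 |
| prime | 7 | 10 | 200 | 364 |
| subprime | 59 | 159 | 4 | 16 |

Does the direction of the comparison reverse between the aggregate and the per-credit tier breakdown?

Yes

Near-prime: Parkway 27/53 = 50.9%, Millbrook 21/55 = 38.2% → Parkway
Prime: Parkway 7/10 = 70.0%, Millbrook 200/364 = 54.9% → Parkway
Subprime: Parkway 59/159 = 37.1%, Millbrook 4/16 = 25.0% → Parkway
Overall: Parkway 93/222 = 41.9%, Millbrook 225/435 = 51.7% → Millbrook
Parkway wins each credit group but Millbrook wins overall — the comparison reverses. Parkway's applications skew toward subprime, which has a lower base rate.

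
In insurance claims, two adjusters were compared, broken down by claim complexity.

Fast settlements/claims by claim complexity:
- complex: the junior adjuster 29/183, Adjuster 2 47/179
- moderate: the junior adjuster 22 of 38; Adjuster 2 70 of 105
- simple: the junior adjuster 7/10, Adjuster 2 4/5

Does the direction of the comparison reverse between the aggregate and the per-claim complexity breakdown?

No

Complex: the junior adjuster 29/183 = 15.8%, Adjuster 2 47/179 = 26.3% → Adjuster 2
Moderate: the junior adjuster 22/38 = 57.9%, Adjuster 2 70/105 = 66.7% → Adjuster 2
Simple: the junior adjuster 7/10 = 70.0%, Adjuster 2 4/5 = 80.0% → Adjuster 2
Overall: the junior adjuster 58/231 = 25.1%, Adjuster 2 121/289 = 41.9% → Adjuster 2
Adjuster 2 wins overall and in every claim group — no reversal.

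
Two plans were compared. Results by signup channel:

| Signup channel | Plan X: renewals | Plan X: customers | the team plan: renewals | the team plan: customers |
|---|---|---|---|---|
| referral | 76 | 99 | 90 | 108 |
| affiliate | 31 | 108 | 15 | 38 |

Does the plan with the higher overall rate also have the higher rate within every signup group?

Referral: Plan X 76/99 = 76.8%, the team plan 90/108 = 83.3% → the team plan
Affiliate: Plan X 31/108 = 28.7%, the team plan 15/38 = 39.5% → the team plan
Overall: Plan X 107/207 = 51.7%, the team plan 105/146 = 71.9% → the team plan
The team plan wins overall and in every signup group — no reversal.

Yes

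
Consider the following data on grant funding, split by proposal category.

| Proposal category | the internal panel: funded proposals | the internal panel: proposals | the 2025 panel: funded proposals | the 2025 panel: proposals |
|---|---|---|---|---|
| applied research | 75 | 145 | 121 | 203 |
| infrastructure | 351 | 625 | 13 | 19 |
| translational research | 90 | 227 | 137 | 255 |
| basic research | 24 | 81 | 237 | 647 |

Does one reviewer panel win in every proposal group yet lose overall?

Yes

Applied research: the internal panel 75/145 = 51.7%, the 2025 panel 121/203 = 59.6% → the 2025 panel
Infrastructure: the internal panel 351/625 = 56.2%, the 2025 panel 13/19 = 68.4% → the 2025 panel
Translational research: the internal panel 90/227 = 39.6%, the 2025 panel 137/255 = 53.7% → the 2025 panel
Basic research: the internal panel 24/81 = 29.6%, the 2025 panel 237/647 = 36.6% → the 2025 panel
Overall: the internal panel 540/1078 = 50.1%, the 2025 panel 508/1124 = 45.2% → the internal panel
The 2025 panel wins each proposal group but the internal panel wins overall — the comparison reverses. The 2025 panel's proposals skew toward basic research, which has a lower base rate.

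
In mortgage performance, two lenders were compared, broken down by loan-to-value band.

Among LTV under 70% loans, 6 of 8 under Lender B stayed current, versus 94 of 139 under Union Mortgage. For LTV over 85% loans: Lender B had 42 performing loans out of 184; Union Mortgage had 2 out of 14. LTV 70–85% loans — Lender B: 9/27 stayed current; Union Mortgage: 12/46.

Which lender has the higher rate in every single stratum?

Lender B

LTV under 70%: Lender B 6/8 = 75.0%, Union Mortgage 94/139 = 67.6% → Lender B
LTV over 85%: Lender B 42/184 = 22.8%, Union Mortgage 2/14 = 14.3% → Lender B
LTV 70–85%: Lender B 9/27 = 33.3%, Union Mortgage 12/46 = 26.1% → Lender B
Lender B has the higher rate in all 3 groups.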